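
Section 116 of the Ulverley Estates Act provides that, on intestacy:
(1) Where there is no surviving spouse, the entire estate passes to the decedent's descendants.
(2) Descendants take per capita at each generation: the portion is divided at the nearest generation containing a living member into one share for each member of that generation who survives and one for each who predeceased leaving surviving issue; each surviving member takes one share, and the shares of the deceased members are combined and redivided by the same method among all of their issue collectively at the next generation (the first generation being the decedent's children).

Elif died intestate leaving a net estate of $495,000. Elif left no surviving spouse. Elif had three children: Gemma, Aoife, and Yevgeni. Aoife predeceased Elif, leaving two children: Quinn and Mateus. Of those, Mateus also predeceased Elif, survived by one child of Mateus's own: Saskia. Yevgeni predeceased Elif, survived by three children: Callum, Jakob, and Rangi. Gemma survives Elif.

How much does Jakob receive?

Jakob receives $66,000.

The entire $495,000 passes to the descendants.
That amount ($495,000) is divided at the children's generation into 3 shares of $165,000. Gemma takes $165,000. The 2 shares of the deceased (Aoife and Yevgeni) are combined into a pool of $330,000.
That pool ($330,000) is divided at the grandchildren's generation into 5 shares of $66,000. Quinn, Callum, Jakob, and Rangi each take $66,000. The remaining share for the deceased Mateus ($66,000) is carried to the next generation.
That pool ($66,000) passes entirely to Saskia, the sole taker at the great-grandchildren's generation.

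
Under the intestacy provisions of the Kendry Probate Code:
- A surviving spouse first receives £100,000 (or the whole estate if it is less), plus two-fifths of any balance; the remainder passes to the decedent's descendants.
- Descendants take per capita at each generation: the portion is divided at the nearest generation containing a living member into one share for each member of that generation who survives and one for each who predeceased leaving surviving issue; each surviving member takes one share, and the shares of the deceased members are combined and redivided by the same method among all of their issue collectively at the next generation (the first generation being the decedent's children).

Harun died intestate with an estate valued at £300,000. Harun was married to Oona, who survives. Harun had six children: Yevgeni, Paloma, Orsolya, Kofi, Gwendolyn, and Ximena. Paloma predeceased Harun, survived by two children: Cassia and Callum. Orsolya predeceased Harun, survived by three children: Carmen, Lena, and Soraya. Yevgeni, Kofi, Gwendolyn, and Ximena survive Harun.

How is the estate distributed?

Oona: £180,000; Yevgeni: £20,000; Cassia: £8,000; Callum: £8,000; Carmen: £8,000; Lena: £8,000; Soraya: £8,000; Kofi: £20,000; Gwendolyn: £20,000; Ximena: £20,000

Oona first takes £100,000, leaving a balance of £200,000. Oona then takes two-fifths of the balance (£80,000), for a total of £180,000. The remaining £120,000 passes to the descendants.
The descendants' portion (£120,000) is divided at the children's generation into 6 shares of £20,000. Yevgeni, Kofi, Gwendolyn, and Ximena each take £20,000. The 2 shares of the deceased (Paloma and Orsolya) are combined into a pool of £40,000.
That pool (£40,000) is divided at the grandchildren's generation equally among Cassia, Callum, Carmen, Lena, and Soraya: £8,000 each.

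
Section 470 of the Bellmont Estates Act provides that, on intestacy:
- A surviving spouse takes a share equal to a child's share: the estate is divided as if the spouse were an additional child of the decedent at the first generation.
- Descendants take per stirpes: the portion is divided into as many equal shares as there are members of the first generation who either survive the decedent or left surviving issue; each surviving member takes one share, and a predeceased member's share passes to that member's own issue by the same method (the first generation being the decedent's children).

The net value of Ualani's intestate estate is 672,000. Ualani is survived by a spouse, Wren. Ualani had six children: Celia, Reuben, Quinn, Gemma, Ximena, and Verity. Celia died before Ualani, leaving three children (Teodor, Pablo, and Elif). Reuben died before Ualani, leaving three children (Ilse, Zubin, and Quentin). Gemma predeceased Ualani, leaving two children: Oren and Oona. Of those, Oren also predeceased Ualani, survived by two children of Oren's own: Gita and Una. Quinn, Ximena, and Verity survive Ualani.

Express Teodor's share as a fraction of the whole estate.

Teodor receives 1/21 of the estate.

The spouse counts as an additional share at the children's level, so there are 7 primary shares of 96,000. Wren takes one such share (96,000).
The children's combined portion (576,000) is divided into 6 shares of 96,000: Quinn, Ximena, and Verity each take 96,000; Celia's 96,000 share passes to Celia's issue; Reuben's 96,000 share passes to Reuben's issue; Gemma's 96,000 share passes to Gemma's issue.
Celia's share (96,000) is divided into 3 shares of 32,000: Teodor, Pablo, and Elif each take 32,000.
Reuben's share (96,000) is divided into 3 shares of 32,000: Ilse, Zubin, and Quentin each take 32,000.
Gemma's share (96,000) is divided into 2 shares of 48,000: Oona takes 48,000; Oren's 48,000 share passes to Oren's issue.
Oren's share (48,000) is divided into 2 shares of 24,000: Gita and Una each take 24,000.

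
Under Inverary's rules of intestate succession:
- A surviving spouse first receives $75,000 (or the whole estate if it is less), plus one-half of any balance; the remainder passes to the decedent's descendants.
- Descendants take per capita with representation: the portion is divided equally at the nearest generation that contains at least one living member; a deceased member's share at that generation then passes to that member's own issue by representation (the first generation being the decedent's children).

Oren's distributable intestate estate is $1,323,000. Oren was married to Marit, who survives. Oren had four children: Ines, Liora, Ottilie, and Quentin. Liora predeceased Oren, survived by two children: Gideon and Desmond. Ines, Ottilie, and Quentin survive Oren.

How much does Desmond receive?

Desmond receives $78,000.

Marit first takes $75,000, leaving a balance of $1,248,000. Marit then takes one-half of the balance ($624,000), for a total of $699,000. The remaining $624,000 passes to the descendants.
The descendants' portion ($624,000) is divided into 4 shares of $156,000: Ines, Ottilie, and Quentin each take $156,000; Liora's $156,000 share passes to Liora's issue.
Liora's share ($156,000) is divided into 2 shares of $78,000: Gideon and Desmond each take $78,000.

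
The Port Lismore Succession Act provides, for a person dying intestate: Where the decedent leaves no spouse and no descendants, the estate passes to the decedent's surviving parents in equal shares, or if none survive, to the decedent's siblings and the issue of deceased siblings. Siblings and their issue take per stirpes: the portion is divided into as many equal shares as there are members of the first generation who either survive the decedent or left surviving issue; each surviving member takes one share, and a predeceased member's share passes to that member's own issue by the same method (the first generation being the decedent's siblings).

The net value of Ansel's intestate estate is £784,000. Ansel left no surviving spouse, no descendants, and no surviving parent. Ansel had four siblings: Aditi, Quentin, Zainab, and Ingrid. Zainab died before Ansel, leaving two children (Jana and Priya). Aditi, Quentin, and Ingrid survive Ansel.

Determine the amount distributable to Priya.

The entire £784,000 passes to the siblings and their issue.
That amount (£784,000) is divided into 4 shares of £196,000: Aditi, Quentin, and Ingrid each take £196,000; Zainab's £196,000 share passes to Zainab's issue.
Zainab's share (£196,000) is divided into 2 shares of £98,000: Jana and Priya each take £98,000.

Priya receives £98,000.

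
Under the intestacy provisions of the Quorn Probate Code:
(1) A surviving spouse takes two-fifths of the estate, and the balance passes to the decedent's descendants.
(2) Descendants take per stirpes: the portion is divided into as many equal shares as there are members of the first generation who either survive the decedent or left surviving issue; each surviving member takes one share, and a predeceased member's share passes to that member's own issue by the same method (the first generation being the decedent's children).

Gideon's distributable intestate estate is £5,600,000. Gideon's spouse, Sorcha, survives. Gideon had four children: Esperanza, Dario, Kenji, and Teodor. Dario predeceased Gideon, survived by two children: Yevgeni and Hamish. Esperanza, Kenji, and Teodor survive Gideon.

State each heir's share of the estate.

Sorcha takes two-fifths of £5,600,000 = £2,240,000. The remaining £3,360,000 passes to the descendants.
The descendants' portion (£3,360,000) is divided into 4 shares of £840,000: Esperanza, Kenji, and Teodor each take £840,000; Dario's £840,000 share passes to Dario's issue.
Dario's share (£840,000) is divided into 2 shares of £420,000: Yevgeni and Hamish each take £420,000.

Sorcha: £2,240,000; Esperanza: £840,000; Yevgeni: £420,000; Hamish: £420,000; Kenji: £840,000; Teodor: £840,000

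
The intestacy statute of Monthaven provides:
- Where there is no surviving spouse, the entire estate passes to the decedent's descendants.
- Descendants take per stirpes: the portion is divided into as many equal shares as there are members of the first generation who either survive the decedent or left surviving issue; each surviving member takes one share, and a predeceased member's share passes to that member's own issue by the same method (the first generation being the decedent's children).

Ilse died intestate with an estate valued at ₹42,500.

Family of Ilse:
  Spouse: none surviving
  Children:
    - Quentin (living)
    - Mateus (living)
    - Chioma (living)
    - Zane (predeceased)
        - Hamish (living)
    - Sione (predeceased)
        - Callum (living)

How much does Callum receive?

Callum receives ₹8,500.

The entire ₹42,500 passes to the descendants.
That amount (₹42,500) is divided into 5 shares of ₹8,500: Quentin, Mateus, and Chioma each take ₹8,500; Zane's ₹8,500 share passes to Zane's issue; Sione's ₹8,500 share passes to Sione's issue.
Zane's share (₹8,500) passes entirely to Hamish.
Sione's share (₹8,500) passes entirely to Callum.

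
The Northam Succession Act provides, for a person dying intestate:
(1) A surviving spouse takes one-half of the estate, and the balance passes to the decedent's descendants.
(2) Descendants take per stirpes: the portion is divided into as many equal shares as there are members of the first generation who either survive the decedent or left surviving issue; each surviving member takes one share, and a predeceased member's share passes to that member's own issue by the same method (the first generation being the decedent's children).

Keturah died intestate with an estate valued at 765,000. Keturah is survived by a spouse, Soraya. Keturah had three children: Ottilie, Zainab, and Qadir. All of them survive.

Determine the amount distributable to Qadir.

Qadir receives 127,500.

Soraya takes one-half of 765,000 = 382,500. The remaining 382,500 passes to the descendants.
The descendants' portion (382,500) is divided into 3 shares of 127,500: Ottilie, Zainab, and Qadir each take 127,500.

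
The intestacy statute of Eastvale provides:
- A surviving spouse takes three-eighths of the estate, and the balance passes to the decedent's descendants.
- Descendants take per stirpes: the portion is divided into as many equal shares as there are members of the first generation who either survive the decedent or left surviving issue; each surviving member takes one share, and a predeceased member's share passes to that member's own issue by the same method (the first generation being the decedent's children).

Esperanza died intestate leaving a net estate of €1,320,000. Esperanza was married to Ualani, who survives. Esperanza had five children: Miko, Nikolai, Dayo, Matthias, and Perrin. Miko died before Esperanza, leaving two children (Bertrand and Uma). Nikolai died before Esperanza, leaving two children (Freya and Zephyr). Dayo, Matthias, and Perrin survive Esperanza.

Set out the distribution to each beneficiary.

Ualani: €495,000; Bertrand: €82,500; Uma: €82,500; Freya: €82,500; Zephyr: €82,500; Dayo: €165,000; Matthias: €165,000; Perrin: €165,000

Ualani takes three-eighths of €1,320,000 = €495,000. The remaining €825,000 passes to the descendants.
The descendants' portion (€825,000) is divided into 5 shares of €165,000: Dayo, Matthias, and Perrin each take €165,000; Miko's €165,000 share passes to Miko's issue; Nikolai's €165,000 share passes to Nikolai's issue.
Miko's share (€165,000) is divided into 2 shares of €82,500: Bertrand and Uma each take €82,500.
Nikolai's share (€165,000) is divided into 2 shares of €82,500: Freya and Zephyr each take €82,500.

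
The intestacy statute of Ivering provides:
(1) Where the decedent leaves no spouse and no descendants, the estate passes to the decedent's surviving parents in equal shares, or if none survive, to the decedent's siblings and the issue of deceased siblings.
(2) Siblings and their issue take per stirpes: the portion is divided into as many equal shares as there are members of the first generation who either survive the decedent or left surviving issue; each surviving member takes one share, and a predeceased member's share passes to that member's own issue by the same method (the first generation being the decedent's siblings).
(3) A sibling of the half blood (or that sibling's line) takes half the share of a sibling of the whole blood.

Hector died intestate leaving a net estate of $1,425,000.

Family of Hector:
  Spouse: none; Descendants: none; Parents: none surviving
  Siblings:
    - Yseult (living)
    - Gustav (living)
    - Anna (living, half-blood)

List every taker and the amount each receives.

Yseult: $570,000; Gustav: $570,000; Anna: $285,000

The entire $1,425,000 passes to the siblings and their issue.
Counting each half-blood sibling's line as half a unit, there are 5/2 units in $1,425,000, so one unit is $570,000. Whole-blood lines (Yseult and Gustav) take $570,000 each; half-blood lines (Anna) take $285,000 each.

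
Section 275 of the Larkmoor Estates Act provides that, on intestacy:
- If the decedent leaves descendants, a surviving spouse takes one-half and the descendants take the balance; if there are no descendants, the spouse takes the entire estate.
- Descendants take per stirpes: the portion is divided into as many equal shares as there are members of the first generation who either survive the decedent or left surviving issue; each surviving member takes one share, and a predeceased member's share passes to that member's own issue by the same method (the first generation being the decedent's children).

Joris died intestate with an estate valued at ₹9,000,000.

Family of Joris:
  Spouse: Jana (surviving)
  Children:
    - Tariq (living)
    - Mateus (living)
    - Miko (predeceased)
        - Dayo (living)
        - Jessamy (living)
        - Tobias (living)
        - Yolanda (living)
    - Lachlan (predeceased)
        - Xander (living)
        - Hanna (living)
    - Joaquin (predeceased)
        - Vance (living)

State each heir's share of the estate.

Jana takes one-half of ₹9,000,000 = ₹4,500,000. The remaining ₹4,500,000 passes to the descendants.
The descendants' portion (₹4,500,000) is divided into 5 shares of ₹900,000: Tariq and Mateus each take ₹900,000; Miko's ₹900,000 share passes to Miko's issue; Lachlan's ₹900,000 share passes to Lachlan's issue; Joaquin's ₹900,000 share passes to Joaquin's issue.
Miko's share (₹900,000) is divided into 4 shares of ₹225,000: Dayo, Jessamy, Tobias, and Yolanda each take ₹225,000.
Lachlan's share (₹900,000) is divided into 2 shares of ₹450,000: Xander and Hanna each take ₹450,000.
Joaquin's share (₹900,000) passes entirely to Vance.

Jana: ₹4,500,000; Tariq: ₹900,000; Mateus: ₹900,000; Dayo: ₹225,000; Jessamy: ₹225,000; Tobias: ₹225,000; Yolanda: ₹225,000; Xander: ₹450,000; Hanna: ₹450,000; Vance: ₹900,000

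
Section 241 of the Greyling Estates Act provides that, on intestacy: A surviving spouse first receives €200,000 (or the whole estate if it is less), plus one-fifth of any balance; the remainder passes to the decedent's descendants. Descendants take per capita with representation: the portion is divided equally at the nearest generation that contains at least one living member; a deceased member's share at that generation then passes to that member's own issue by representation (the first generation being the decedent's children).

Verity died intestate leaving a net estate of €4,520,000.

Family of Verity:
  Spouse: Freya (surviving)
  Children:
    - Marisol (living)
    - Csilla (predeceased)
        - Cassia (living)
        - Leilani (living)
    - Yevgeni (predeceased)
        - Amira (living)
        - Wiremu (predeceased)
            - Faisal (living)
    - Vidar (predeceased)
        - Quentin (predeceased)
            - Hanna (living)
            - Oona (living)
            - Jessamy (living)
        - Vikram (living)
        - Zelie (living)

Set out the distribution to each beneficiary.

Freya first takes €200,000, leaving a balance of €4,320,000. Freya then takes one-fifth of the balance (€864,000), for a total of €1,064,000. The remaining €3,456,000 passes to the descendants.
The descendants' portion (€3,456,000) is divided into 4 shares of €864,000: Marisol takes €864,000; Csilla's €864,000 share passes to Csilla's issue; Yevgeni's €864,000 share passes to Yevgeni's issue; Vidar's €864,000 share passes to Vidar's issue.
Csilla's share (€864,000) is divided into 2 shares of €432,000: Cassia and Leilani each take €432,000.
Yevgeni's share (€864,000) is divided into 2 shares of €432,000: Amira takes €432,000; Wiremu's €432,000 share passes to Wiremu's issue.
Wiremu's share (€432,000) passes entirely to Faisal.
Vidar's share (€864,000) is divided into 3 shares of €288,000: Vikram and Zelie each take €288,000; Quentin's €288,000 share passes to Quentin's issue.
Quentin's share (€288,000) is divided into 3 shares of €96,000: Hanna, Oona, and Jessamy each take €96,000.

Freya: €1,064,000; Marisol: €864,000; Cassia: €432,000; Leilani: €432,000; Amira: €432,000; Faisal: €432,000; Hanna: €96,000; Oona: €96,000; Jessamy: €96,000; Vikram: €288,000; Zelie: €288,000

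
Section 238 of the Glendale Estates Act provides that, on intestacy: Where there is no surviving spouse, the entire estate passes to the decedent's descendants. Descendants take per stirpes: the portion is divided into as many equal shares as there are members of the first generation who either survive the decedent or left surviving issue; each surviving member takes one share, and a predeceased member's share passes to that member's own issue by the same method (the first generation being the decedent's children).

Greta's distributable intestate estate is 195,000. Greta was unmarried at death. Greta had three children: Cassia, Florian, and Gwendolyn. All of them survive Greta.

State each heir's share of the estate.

The entire 195,000 passes to the descendants.
That amount (195,000) is divided into 3 shares of 65,000: Cassia, Florian, and Gwendolyn each take 65,000.

Cassia: 65,000; Florian: 65,000; Gwendolyn: 65,000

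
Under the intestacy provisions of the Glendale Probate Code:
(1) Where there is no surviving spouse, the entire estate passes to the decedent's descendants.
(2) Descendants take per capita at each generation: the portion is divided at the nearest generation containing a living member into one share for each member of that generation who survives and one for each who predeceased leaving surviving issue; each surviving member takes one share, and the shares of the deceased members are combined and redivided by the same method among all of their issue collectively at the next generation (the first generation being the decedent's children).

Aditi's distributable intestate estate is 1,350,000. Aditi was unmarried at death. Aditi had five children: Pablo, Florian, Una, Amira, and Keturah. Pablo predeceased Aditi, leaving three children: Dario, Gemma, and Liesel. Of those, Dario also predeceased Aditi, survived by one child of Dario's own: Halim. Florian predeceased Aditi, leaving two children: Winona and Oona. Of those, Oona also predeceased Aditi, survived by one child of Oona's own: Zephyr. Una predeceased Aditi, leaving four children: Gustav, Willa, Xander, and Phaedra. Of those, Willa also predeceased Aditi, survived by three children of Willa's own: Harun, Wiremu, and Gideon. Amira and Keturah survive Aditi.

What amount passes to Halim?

The entire 1,350,000 passes to the descendants.
That amount (1,350,000) is divided at the children's generation into 5 shares of 270,000. Amira and Keturah each take 270,000. The 3 shares of the deceased (Pablo, Florian, and Una) are combined into a pool of 810,000.
That pool (810,000) is divided at the grandchildren's generation into 9 shares of 90,000. Gemma, Liesel, Winona, Gustav, Xander, and Phaedra each take 90,000. The 3 shares of the deceased (Dario, Oona, and Willa) are combined into a pool of 270,000.
That pool (270,000) is divided at the great-grandchildren's generation equally among Halim, Zephyr, Harun, Wiremu, and Gideon: 54,000 each.

Halim receives 54,000.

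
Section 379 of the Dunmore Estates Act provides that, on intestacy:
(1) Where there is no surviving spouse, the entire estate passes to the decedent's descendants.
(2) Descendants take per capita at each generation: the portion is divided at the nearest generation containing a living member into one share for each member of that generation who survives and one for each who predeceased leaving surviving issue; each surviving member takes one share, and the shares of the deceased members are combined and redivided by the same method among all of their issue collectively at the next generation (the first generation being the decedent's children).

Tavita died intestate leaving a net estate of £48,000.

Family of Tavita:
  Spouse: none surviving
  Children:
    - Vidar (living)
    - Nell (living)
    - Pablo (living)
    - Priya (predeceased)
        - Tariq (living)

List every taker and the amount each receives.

Vidar: £12,000; Nell: £12,000; Pablo: £12,000; Tariq: £12,000

The entire £48,000 passes to the descendants.
That amount (£48,000) is divided at the children's generation into 4 shares of £12,000. Vidar, Nell, and Pablo each take £12,000. The remaining share for the deceased Priya (£12,000) is carried to the next generation.
That pool (£12,000) passes entirely to Tariq, the sole taker at the grandchildren's generation.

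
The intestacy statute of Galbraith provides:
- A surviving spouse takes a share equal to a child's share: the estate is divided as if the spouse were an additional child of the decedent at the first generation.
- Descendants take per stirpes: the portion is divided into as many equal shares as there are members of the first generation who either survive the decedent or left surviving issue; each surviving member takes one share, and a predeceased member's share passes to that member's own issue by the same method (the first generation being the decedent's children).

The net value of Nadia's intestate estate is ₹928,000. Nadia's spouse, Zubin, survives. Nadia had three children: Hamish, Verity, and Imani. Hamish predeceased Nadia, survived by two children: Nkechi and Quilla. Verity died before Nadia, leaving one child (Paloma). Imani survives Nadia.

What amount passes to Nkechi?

The spouse counts as an additional share at the children's level, so there are 4 primary shares of ₹232,000. Zubin takes one such share (₹232,000).
The children's combined portion (₹696,000) is divided into 3 shares of ₹232,000: Imani takes ₹232,000; Hamish's ₹232,000 share passes to Hamish's issue; Verity's ₹232,000 share passes to Verity's issue.
Hamish's share (₹232,000) is divided into 2 shares of ₹116,000: Nkechi and Quilla each take ₹116,000.
Verity's share (₹232,000) passes entirely to Paloma.

Nkechi receives ₹116,000.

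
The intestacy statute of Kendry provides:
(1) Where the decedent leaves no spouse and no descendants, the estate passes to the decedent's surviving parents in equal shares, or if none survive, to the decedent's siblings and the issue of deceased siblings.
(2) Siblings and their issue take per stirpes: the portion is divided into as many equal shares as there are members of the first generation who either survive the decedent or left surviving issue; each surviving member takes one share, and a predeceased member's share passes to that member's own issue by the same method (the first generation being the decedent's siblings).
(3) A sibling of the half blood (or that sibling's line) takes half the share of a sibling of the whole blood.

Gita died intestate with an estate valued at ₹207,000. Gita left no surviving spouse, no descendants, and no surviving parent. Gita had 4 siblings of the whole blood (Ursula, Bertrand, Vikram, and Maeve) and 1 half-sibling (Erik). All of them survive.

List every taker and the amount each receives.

Ursula: ₹46,000; Bertrand: ₹46,000; Vikram: ₹46,000; Erik: ₹23,000; Maeve: ₹46,000

The entire ₹207,000 passes to the siblings and their issue.
Counting each half-blood sibling's line as half a unit, there are 9/2 units in ₹207,000, so one unit is ₹46,000. Whole-blood lines (Ursula, Bertrand, Vikram, and Maeve) take ₹46,000 each; half-blood lines (Erik) take ₹23,000 each.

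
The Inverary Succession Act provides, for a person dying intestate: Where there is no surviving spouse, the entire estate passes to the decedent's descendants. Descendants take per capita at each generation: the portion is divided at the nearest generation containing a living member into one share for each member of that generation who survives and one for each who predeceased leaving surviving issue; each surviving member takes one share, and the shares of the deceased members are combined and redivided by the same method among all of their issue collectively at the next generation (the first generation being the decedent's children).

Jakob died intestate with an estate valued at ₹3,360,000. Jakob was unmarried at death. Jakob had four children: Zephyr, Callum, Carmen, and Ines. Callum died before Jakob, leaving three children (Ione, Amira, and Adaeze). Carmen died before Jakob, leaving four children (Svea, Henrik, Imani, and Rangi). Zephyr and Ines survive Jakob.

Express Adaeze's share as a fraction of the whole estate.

The entire ₹3,360,000 passes to the descendants.
That amount (₹3,360,000) is divided at the children's generation into 4 shares of ₹840,000. Zephyr and Ines each take ₹840,000. The 2 shares of the deceased (Callum and Carmen) are combined into a pool of ₹1,680,000.
That pool (₹1,680,000) is divided at the grandchildren's generation equally among Ione, Amira, Adaeze, Svea, Henrik, Imani, and Rangi: ₹240,000 each.

Adaeze receives 1/14 of the estate.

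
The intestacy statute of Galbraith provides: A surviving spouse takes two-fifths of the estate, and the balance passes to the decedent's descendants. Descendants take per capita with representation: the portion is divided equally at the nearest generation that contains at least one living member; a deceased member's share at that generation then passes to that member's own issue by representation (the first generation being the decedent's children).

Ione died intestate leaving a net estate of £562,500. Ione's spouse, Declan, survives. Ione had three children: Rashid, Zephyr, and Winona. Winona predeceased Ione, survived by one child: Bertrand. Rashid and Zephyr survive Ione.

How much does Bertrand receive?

Bertrand receives £112,500.

Declan takes two-fifths of £562,500 = £225,000. The remaining £337,500 passes to the descendants.
The descendants' portion (£337,500) is divided into 3 shares of £112,500: Rashid and Zephyr each take £112,500; Winona's £112,500 share passes to Winona's issue.
Winona's share (£112,500) passes entirely to Bertrand.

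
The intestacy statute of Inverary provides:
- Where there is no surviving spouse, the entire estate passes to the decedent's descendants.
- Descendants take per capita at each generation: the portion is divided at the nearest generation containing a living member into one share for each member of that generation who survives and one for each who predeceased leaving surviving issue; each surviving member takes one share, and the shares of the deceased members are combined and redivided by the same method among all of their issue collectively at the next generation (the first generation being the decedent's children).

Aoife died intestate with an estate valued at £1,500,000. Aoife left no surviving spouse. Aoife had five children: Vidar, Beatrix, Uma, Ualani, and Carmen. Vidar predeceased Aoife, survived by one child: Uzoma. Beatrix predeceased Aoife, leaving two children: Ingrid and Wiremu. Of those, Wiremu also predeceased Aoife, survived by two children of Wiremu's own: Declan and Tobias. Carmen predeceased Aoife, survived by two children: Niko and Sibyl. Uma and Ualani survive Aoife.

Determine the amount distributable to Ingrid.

Ingrid receives £180,000.

The entire £1,500,000 passes to the descendants.
That amount (£1,500,000) is divided at the children's generation into 5 shares of £300,000. Uma and Ualani each take £300,000. The 3 shares of the deceased (Vidar, Beatrix, and Carmen) are combined into a pool of £900,000.
That pool (£900,000) is divided at the grandchildren's generation into 5 shares of £180,000. Uzoma, Ingrid, Niko, and Sibyl each take £180,000. The remaining share for the deceased Wiremu (£180,000) is carried to the next generation.
That pool (£180,000) is divided at the great-grandchildren's generation equally among Declan and Tobias: £90,000 each.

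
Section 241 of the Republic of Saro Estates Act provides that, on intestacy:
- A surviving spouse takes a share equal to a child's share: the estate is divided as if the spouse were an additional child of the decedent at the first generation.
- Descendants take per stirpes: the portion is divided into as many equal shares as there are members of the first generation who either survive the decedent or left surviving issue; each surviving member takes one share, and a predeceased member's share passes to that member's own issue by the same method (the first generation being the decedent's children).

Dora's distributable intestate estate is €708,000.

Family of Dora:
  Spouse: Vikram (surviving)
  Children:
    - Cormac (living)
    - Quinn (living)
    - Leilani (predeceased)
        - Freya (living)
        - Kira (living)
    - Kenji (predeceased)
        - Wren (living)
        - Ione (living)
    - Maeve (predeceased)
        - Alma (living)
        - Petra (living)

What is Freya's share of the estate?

Freya receives €59,000.

The spouse counts as an additional share at the children's level, so there are 6 primary shares of €118,000. Vikram takes one such share (€118,000).
The children's combined portion (€590,000) is divided into 5 shares of €118,000: Cormac and Quinn each take €118,000; Leilani's €118,000 share passes to Leilani's issue; Kenji's €118,000 share passes to Kenji's issue; Maeve's €118,000 share passes to Maeve's issue.
Leilani's share (€118,000) is divided into 2 shares of €59,000: Freya and Kira each take €59,000.
Kenji's share (€118,000) is divided into 2 shares of €59,000: Wren and Ione each take €59,000.
Maeve's share (€118,000) is divided into 2 shares of €59,000: Alma and Petra each take €59,000.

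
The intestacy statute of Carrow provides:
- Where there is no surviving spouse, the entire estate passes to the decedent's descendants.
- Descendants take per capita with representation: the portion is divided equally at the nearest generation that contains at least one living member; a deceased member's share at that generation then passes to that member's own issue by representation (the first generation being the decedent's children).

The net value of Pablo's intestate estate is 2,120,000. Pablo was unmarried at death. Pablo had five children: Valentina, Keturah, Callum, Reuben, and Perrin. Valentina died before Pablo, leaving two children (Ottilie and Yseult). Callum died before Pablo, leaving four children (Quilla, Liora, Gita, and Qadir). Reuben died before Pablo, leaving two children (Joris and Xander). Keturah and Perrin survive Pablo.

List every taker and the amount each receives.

The entire 2,120,000 passes to the descendants.
That amount (2,120,000) is divided into 5 shares of 424,000: Keturah and Perrin each take 424,000; Valentina's 424,000 share passes to Valentina's issue; Callum's 424,000 share passes to Callum's issue; Reuben's 424,000 share passes to Reuben's issue.
Valentina's share (424,000) is divided into 2 shares of 212,000: Ottilie and Yseult each take 212,000.
Callum's share (424,000) is divided into 4 shares of 106,000: Quilla, Liora, Gita, and Qadir each take 106,000.
Reuben's share (424,000) is divided into 2 shares of 212,000: Joris and Xander each take 212,000.

Ottilie: 212,000; Yseult: 212,000; Keturah: 424,000; Quilla: 106,000; Liora: 106,000; Gita: 106,000; Qadir: 106,000; Joris: 212,000; Xander: 212,000; Perrin: 424,000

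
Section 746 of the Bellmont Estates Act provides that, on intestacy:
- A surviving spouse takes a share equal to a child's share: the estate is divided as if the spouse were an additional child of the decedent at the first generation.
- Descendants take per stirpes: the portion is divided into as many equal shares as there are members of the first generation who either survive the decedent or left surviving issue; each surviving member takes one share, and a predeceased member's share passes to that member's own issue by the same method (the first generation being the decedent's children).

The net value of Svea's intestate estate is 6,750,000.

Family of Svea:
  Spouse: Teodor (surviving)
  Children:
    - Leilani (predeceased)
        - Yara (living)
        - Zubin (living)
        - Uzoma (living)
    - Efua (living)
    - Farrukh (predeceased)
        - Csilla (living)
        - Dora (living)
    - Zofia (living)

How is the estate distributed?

The spouse counts as an additional share at the children's level, so there are 5 primary shares of 1,350,000. Teodor takes one such share (1,350,000).
The children's combined portion (5,400,000) is divided into 4 shares of 1,350,000: Efua and Zofia each take 1,350,000; Leilani's 1,350,000 share passes to Leilani's issue; Farrukh's 1,350,000 share passes to Farrukh's issue.
Leilani's share (1,350,000) is divided into 3 shares of 450,000: Yara, Zubin, and Uzoma each take 450,000.
Farrukh's share (1,350,000) is divided into 2 shares of 675,000: Csilla and Dora each take 675,000.

Teodor: 1,350,000; Yara: 450,000; Zubin: 450,000; Uzoma: 450,000; Efua: 1,350,000; Csilla: 675,000; Dora: 675,000; Zofia: 1,350,000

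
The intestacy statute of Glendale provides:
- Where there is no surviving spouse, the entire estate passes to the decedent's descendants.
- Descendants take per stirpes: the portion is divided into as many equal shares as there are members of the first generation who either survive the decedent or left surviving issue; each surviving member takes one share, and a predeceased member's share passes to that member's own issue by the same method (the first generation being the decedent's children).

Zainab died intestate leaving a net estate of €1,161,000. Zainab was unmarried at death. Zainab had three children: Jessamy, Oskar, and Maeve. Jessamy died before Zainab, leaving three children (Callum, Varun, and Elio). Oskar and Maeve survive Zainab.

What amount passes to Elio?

The entire €1,161,000 passes to the descendants.
That amount (€1,161,000) is divided into 3 shares of €387,000: Oskar and Maeve each take €387,000; Jessamy's €387,000 share passes to Jessamy's issue.
Jessamy's share (€387,000) is divided into 3 shares of €129,000: Callum, Varun, and Elio each take €129,000.

Elio receives €129,000.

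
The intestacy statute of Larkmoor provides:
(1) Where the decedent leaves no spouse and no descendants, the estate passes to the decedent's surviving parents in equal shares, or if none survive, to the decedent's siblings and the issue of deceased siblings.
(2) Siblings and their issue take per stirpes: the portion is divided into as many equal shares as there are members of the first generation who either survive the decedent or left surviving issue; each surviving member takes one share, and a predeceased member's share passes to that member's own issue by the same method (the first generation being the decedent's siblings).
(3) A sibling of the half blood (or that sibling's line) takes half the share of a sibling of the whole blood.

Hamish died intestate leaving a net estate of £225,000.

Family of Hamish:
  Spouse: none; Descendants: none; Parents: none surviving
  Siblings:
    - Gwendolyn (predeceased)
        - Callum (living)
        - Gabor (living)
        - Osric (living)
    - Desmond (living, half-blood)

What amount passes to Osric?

Osric receives £50,000.

The entire £225,000 passes to the siblings and their issue.
Counting each half-blood sibling's line as half a unit, there are 3/2 units in £225,000, so one unit is £150,000. Whole-blood lines (Gwendolyn) take £150,000 each; half-blood lines (Desmond) take £75,000 each.
Gwendolyn's share (£150,000) is divided into 3 shares of £50,000: Callum, Gabor, and Osric each take £50,000.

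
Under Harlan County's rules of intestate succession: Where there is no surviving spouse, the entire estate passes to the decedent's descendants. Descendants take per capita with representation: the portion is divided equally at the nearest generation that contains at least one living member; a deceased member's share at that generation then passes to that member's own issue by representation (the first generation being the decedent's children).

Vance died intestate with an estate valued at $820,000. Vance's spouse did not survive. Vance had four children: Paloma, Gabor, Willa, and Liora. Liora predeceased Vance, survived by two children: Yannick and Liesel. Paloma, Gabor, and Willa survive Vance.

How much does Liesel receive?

Liesel receives $102,500.

The entire $820,000 passes to the descendants.
That amount ($820,000) is divided into 4 shares of $205,000: Paloma, Gabor, and Willa each take $205,000; Liora's $205,000 share passes to Liora's issue.
Liora's share ($205,000) is divided into 2 shares of $102,500: Yannick and Liesel each take $102,500.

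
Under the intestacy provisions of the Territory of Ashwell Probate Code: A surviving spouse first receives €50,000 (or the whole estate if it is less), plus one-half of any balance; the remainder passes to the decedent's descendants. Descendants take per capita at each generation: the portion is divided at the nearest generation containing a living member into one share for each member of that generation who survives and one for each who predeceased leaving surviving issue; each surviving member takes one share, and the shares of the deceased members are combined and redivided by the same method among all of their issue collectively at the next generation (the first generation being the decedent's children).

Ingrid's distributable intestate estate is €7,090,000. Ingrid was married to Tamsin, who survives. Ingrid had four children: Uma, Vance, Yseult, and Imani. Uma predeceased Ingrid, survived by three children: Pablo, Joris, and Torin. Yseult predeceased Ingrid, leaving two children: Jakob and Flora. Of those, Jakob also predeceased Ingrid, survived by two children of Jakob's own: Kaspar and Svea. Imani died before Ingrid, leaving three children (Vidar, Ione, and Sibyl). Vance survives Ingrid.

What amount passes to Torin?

Torin receives €330,000.

Tamsin first takes €50,000, leaving a balance of €7,040,000. Tamsin then takes one-half of the balance (€3,520,000), for a total of €3,570,000. The remaining €3,520,000 passes to the descendants.
The descendants' portion (€3,520,000) is divided at the children's generation into 4 shares of €880,000. Vance takes €880,000. The 3 shares of the deceased (Uma, Yseult, and Imani) are combined into a pool of €2,640,000.
That pool (€2,640,000) is divided at the grandchildren's generation into 8 shares of €330,000. Pablo, Joris, Torin, Flora, Vidar, Ione, and Sibyl each take €330,000. The remaining share for the deceased Jakob (€330,000) is carried to the next generation.
That pool (€330,000) is divided at the great-grandchildren's generation equally among Kaspar and Svea: €165,000 each.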